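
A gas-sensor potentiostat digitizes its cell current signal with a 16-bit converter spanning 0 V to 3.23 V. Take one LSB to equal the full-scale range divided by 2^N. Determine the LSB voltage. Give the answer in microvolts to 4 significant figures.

49.29 µV

Span = 3.23 V.
There are 2^16 = 65536 steps.
One LSB is 3.23 V / 65536 = 49.29 µV.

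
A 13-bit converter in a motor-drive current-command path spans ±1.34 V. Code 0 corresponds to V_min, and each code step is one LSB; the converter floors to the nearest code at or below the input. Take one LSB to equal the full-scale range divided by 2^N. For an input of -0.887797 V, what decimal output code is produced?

1382

Span: 1.34 V − (-1.34 V) = 2.68 V. LSB = 2.68 V / 2^13 ≈ 327.1 µV.
(V_in − V_min) × 2^13/range = (-0.887797 − (-1.34)) × 8192/2.68 = 1382.256.
Floor → code = 1382.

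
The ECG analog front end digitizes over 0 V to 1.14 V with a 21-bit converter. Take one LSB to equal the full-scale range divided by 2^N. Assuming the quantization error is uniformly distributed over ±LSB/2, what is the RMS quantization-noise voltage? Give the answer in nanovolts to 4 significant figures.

156.9 nV

Range is 1.14 V.
Step size = 1.14/2097152 V = 0.543594 µV.
V_rms = LSB/√12 = 0.543594 µV / √12 = 156.9 nV.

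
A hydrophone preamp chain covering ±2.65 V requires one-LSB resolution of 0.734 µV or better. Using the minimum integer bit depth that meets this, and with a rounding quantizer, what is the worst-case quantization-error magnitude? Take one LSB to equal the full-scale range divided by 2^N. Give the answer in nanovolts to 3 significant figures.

316 nV

The full-scale span is 2.65 − (-2.65) = 5.3 V.
Required number of levels: 5.3/0.734 µV = 7.2207e6; smallest N with 2^N ≥ that is 23.
LSB = 5.3 V / 2^23 = 0.63181 µV.
Max error for round-to-nearest is LSB/2 = 316 nV.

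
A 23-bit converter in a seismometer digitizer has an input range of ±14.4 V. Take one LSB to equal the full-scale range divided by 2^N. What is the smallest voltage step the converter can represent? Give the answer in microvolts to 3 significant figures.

Full-scale range = 14.4 V − (-14.4 V) = 28.8 V.
There are 2^23 = 8388608 steps.
One LSB is 28.8 V / 8388608 = 3.43 µV.

3.43 µV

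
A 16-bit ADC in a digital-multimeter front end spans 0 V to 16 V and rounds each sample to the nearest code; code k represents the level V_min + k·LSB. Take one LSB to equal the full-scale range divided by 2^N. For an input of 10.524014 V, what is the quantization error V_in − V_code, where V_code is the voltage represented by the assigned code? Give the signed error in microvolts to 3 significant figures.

+88.2 µV

V_FS = 16 V. LSB = 16 V / 2^16 ≈ 244.1 µV.
(V_in − V_min)/LSB = (10.524014 − (0)) × 65536/16 = 43106.3613 → nearest code k = 43106.
V_code = V_min + k × range/2^16 = 0 + 43106 × 16/65536 = 10.523925781 V.
Error = V_in − V_code = 10.524014 − (10.523925781) = +88.2 µV.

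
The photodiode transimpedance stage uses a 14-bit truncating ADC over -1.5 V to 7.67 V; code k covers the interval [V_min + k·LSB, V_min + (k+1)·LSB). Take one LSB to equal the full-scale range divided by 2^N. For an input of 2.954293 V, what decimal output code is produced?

Full-scale range = 7.67 V − (-1.5 V) = 9.17 V. LSB = 9.17 V / 2^14 ≈ 0.5597 mV.
code = ⌊(V_in − V_min)/LSB⌋ = ⌊(V_in − V_min) × 2^14 / range⌋
     = ⌊(2.954293 − (-1.5)) × 16384 / 9.17⌋ = ⌊4.454293 × 16384/9.17⌋
     = ⌊7958.466⌋ = 7958.

7958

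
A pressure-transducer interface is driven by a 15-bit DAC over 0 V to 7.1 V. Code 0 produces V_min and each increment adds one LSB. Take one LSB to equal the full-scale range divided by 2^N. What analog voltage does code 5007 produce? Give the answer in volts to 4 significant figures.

Full-scale range = 7.1 V. LSB = 7.1 V / 2^15.
V_out = V_min + code × LSB = 0 V + 5007 × 7.1 V / 32768
      = 0 + 1.08489 = 1.08489 V.

1.085 V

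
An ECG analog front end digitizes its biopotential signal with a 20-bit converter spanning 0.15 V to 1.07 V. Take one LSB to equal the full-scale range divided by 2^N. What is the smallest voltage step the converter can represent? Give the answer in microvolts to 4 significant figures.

Full-scale range = 1.07 V − (0.15 V) = 0.92 V.
There are 2^20 = 1048576 steps.
LSB = 0.92 V ÷ 2^20 = 0.92/1048576 V = 0.8774 µV.

0.8774 µV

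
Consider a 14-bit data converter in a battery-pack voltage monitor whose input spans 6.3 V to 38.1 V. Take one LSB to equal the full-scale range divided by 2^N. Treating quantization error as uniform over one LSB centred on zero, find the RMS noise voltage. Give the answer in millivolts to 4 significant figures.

Range = 38.1 − (6.3) = 31.8 V.
Step size = 31.8/16384 V = 1.94092 mV.
For a uniform distribution on [−LSB/2, +LSB/2], V_rms = LSB/√12 = 1.94092 mV/3.4641 = 0.5603 mV.

0.5603 mV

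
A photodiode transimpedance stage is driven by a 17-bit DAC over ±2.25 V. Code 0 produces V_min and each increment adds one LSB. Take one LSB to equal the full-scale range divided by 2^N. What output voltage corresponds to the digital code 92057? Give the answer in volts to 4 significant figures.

Span: 2.25 V − (-2.25 V) = 4.5 V. LSB = 4.5 V / 2^17.
V_out = V_min + code × LSB = -2.25 V + 92057 × 4.5 V / 131072
      = -2.25 + 3.16053 = 0.910526 V.

0.9105 V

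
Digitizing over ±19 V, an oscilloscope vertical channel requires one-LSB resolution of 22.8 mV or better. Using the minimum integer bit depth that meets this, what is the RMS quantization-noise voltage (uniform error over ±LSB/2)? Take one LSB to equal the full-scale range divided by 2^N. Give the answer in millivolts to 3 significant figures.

5.36 mV

The full-scale span is 19 − (-19) = 38 V.
Need 2^N ≥ 38 V / 22.8 mV = 1667 → N_min = 11.
LSB = 38 V ÷ 2^11 = 38/2048 V = 18.555 mV.
RMS noise = LSB/√12 = 5.36 mV.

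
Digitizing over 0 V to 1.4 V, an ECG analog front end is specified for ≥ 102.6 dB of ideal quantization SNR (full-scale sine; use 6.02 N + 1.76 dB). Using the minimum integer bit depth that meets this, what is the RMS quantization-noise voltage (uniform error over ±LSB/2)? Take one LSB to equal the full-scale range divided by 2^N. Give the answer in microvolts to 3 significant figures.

3.08 µV

V_FS = 1.4 V.
6.02 N + 1.76 ≥ 102.6 gives N ≥ 16.751, so the minimum integer is 17.
Step size = 1.4/131072 V = 10.681 µV.
RMS noise = LSB/√12 = 3.08 µV.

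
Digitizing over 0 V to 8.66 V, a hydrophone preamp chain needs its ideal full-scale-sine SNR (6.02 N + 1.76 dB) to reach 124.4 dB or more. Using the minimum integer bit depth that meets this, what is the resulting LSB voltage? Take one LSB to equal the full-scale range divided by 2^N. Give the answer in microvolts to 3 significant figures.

4.13 µV

Range is 8.66 V.
Solving 6.02 N ≥ 124.4 − 1.76: N ≥ 20.372. Round up → N = 21.
LSB = 8.66 V / 2^21 = 4.13 µV.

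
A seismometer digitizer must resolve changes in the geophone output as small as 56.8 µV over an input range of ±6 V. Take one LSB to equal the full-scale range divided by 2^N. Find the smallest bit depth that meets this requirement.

18 bits

The full-scale span is 6 − (-6) = 12 V.
12 V / 56.8 µV = 211300. Since 2^17 = 131072 and 2^18 = 262144, N = 18.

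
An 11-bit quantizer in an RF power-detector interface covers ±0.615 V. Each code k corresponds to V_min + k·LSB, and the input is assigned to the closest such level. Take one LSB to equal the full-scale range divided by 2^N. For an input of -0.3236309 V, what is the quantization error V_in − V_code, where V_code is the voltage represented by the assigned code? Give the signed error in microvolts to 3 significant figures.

+84.9 µV

Full-scale range = 0.615 V − (-0.615 V) = 1.23 V. LSB = 1.23 V / 2^11 ≈ 0.6006 mV.
Position in LSBs: (-0.3236309 − (-0.615)) × 2048/1.23 = 485.1414; rounding gives k = 485.
V_code = V_min + k × range/2^11 = -0.615 + 485 × 1.23/2048 = -0.3237158203 V.
e = -0.3236309 − (-0.3237158203) = +84.9 µV.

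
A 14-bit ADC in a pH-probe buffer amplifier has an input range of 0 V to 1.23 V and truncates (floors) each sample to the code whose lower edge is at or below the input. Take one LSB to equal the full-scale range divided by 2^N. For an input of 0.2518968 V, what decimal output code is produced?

3355

Span = 1.23 V. LSB = 1.23 V / 2^14 ≈ 75.07 µV.
(V_in − V_min) × 2^14/range = (0.2518968 − (0)) × 16384/1.23 = 3355.347.
Floor → code = 3355.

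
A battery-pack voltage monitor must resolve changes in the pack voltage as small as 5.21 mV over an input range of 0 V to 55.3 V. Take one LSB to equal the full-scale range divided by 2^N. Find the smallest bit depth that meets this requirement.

Span = 55.3 V.
55.3 V / 5.21 mV = 10610. Since 2^13 = 8192 and 2^14 = 16384, N = 14.

14 bits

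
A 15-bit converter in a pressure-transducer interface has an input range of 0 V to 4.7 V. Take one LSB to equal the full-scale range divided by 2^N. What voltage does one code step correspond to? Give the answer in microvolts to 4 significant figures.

143.4 µV

V_FS = 4.7 V.
Number of codes = 2^15 = 32768.
LSB = 4.7 V / 2^15 = 143.4 µV.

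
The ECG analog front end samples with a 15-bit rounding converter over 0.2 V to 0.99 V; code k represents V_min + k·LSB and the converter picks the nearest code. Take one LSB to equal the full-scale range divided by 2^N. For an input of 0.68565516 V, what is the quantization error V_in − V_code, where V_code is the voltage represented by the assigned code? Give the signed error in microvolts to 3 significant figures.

+5.75 µV

Full-scale range = 0.99 V − (0.2 V) = 0.79 V. LSB = 0.79 V / 2^15 ≈ 24.11 µV.
(0.68565516 − (0.2)) / LSB = 0.48565516 × 32768/0.79 = 20144.2383. Nearest integer: k = 20144.
V_code = V_min + k × range/2^15 = 0.2 + 20144 × 0.79/32768 = 0.68564941406 V.
e = 0.68565516 − (0.68564941406) = +5.75 µV.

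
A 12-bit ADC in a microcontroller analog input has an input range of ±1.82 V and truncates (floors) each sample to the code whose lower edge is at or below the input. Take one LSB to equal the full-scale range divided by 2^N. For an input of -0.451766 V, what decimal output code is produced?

1539

Span: 1.82 V − (-1.82 V) = 3.64 V. LSB = 3.64 V / 2^12 ≈ 0.8887 mV.
V_in − V_min = -0.451766 − (-1.82) = 1.368234 V.
Divide by LSB: 1.368234 × 4096/3.64 = 1539.6391.
Truncating gives code 1539.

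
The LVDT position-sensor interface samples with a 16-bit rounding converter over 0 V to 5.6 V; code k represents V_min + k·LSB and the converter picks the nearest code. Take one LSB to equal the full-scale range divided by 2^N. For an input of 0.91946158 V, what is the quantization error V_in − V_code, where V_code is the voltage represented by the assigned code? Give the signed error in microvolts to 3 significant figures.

+28.0 µV

Range is 5.6 V. LSB = 5.6 V / 2^16 ≈ 85.45 µV.
(V_in − V_min)/LSB = (0.91946158 − (0)) × 65536/5.6 = 10760.3275 → nearest code k = 10760.
V_code = V_min + k × range/2^16 = 0 + 10760 × 5.6/65536 = 0.91943359375 V.
e = 0.91946158 − (0.91943359375) = +28.0 µV.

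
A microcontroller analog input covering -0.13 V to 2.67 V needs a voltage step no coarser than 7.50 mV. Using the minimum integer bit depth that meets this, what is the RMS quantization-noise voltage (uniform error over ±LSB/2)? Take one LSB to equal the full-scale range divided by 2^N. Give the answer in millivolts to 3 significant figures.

Full-scale range = 2.67 V − (-0.13 V) = 2.8 V.
Need 2^N ≥ 2.8 V / 7.50 mV = 373.3 → N_min = 9.
Step size = 2.8/512 V = 5.4688 mV.
V_rms = LSB/√12 = 1.58 mV.

1.58 mV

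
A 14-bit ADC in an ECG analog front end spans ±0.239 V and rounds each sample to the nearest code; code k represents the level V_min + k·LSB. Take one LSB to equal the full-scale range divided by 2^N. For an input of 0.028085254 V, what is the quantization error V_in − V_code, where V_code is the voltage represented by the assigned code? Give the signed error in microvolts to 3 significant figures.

−10.1 µV

Span: 0.239 V − (-0.239 V) = 0.478 V. LSB = 0.478 V / 2^14 ≈ 29.17 µV.
(0.028085254 − (-0.239)) / LSB = 0.267085254 × 16384/0.478 = 9154.6544. Nearest integer: k = 9155.
V_code = -0.239 + (9155/16384) × 0.478 = 0.028095336914 V.
e = 0.028085254 − (0.028095336914) = −10.1 µV.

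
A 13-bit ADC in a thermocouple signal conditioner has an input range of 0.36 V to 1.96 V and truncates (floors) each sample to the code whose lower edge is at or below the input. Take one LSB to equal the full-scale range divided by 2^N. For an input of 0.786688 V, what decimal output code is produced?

Full-scale range = 1.96 V − (0.36 V) = 1.6 V. LSB = 1.6 V / 2^13 ≈ 195.3 µV.
(V_in − V_min) × 2^13/range = (0.786688 − (0.36)) × 8192/1.6 = 2184.643.
Floor → code = 2184.

2184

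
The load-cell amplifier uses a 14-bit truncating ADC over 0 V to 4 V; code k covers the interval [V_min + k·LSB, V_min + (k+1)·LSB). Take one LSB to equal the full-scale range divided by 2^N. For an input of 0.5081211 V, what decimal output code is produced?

Range is 4 V. LSB = 4 V / 2^14 ≈ 244.1 µV.
code = ⌊(V_in − V_min)/LSB⌋ = ⌊(V_in − V_min) × 2^14 / range⌋
     = ⌊(0.5081211 − (0)) × 16384 / 4⌋ = ⌊0.5081211 × 16384/4⌋
     = ⌊2081.264⌋ = 2081.

2081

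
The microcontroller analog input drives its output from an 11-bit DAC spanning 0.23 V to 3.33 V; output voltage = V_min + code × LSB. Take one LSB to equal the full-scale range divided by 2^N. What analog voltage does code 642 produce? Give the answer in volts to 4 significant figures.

Range = 3.33 − (0.23) = 3.1 V. LSB = 3.1 V / 2^11.
V_out = V_min + code × LSB = 0.23 V + 642 × 3.1 V / 2048
      = 0.23 + 0.971777 = 1.20178 V.

1.202 V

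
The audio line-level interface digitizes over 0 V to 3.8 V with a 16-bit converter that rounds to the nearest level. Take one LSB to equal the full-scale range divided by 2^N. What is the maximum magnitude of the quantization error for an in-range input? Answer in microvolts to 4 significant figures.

28.99 µV

Full-scale range = 3.8 V.
Step size = 3.8/65536 V = 57.9834 µV.
A rounding quantizer has |error| ≤ LSB/2 = 28.99 µV.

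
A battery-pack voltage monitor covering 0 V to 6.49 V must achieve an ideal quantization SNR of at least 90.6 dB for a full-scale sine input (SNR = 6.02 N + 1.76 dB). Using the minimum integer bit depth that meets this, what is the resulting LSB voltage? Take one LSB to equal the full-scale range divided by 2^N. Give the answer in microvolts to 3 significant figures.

Full-scale range = 6.49 V.
N ≥ (90.6 − 1.76)/6.02 = 14.757 → N_min = 15.
LSB = 6.49 V / 2^15 = 198 µV.

198 µV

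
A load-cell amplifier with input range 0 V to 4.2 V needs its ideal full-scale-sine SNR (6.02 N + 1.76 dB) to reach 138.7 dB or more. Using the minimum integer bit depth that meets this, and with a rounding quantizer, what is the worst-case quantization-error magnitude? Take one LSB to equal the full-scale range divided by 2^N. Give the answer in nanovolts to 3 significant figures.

Span = 4.2 V.
N ≥ (138.7 − 1.76)/6.02 = 22.748 → N_min = 23.
Step size = 4.2/8388608 V = 0.50068 µV.
Max error for round-to-nearest is LSB/2 = 250 nV.

250 nV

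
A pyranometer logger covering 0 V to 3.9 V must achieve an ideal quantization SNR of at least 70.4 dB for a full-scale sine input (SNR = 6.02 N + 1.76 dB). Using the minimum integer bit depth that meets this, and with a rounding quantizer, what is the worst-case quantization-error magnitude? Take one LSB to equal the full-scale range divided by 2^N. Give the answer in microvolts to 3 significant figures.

476 µV

Range is 3.9 V.
Required N = ⌈(70.4 − 1.76)/6.02⌉ = ⌈11.402⌉ = 12.
LSB = 3.9 V ÷ 2^12 = 3.9/4096 V = 0.95215 mV.
Half an LSB is 476 µV.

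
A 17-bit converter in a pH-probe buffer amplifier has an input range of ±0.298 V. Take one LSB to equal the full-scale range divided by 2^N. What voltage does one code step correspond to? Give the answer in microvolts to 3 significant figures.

4.55 µV

Range = 0.298 − (-0.298) = 0.596 V.
2^17 = 131072 levels.
LSB = 0.596 V ÷ 2^17 = 0.596/131072 V = 4.55 µV.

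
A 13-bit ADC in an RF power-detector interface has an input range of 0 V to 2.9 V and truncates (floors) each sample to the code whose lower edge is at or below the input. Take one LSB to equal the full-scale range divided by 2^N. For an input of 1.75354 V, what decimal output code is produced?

Range is 2.9 V. LSB = 2.9 V / 2^13 ≈ 354.0 µV.
V_in − V_min = 1.75354 − (0) = 1.75354 V.
Divide by LSB: 1.75354 × 8192/2.9 = 4953.4482.
Truncating gives code 4953.

4953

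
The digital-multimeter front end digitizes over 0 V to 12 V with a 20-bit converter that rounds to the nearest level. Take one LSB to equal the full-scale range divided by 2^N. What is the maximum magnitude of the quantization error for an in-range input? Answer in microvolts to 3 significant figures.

5.72 µV

Full-scale range = 12 V.
LSB = 12 V / 2^20 = 11.444 µV.
Worst-case error for round-to-nearest is half an LSB: 5.72 µV.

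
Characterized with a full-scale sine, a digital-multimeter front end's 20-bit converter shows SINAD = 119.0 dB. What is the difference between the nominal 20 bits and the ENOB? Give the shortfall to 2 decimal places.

ENOB = (SINAD − 1.76)/6.02 = (119.0 − 1.76)/6.02 = 19.4751 bits.
Shortfall = 20 − 19.4751 = 0.5249 bits.

0.52 bits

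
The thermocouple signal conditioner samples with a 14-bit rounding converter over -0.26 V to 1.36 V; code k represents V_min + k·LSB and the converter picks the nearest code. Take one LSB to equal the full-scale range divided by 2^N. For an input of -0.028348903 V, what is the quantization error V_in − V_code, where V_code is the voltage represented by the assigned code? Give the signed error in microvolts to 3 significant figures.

Range = 1.36 − (-0.26) = 1.62 V. LSB = 1.62 V / 2^14 ≈ 98.88 µV.
Position in LSBs: (-0.028348903 − (-0.26)) × 16384/1.62 = 2342.8220; rounding gives k = 2343.
Reconstructed level: -0.26 + 2343 × 1.62/16384 V = -0.028331298828 V.
e = -0.028348903 − (-0.028331298828) = −17.6 µV.

−17.6 µV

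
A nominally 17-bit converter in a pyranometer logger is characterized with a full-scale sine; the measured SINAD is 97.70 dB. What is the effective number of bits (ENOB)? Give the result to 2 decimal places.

15.94 bits

Inverting SNR = 6.02 N + 1.76: N_eff = (97.70 − 1.76)/6.02 = 15.9369.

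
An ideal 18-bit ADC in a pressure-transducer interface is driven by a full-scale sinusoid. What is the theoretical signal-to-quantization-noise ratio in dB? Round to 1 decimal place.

110.1 dB

SNR = 6.02·18 + 1.76 = 110.12 dB.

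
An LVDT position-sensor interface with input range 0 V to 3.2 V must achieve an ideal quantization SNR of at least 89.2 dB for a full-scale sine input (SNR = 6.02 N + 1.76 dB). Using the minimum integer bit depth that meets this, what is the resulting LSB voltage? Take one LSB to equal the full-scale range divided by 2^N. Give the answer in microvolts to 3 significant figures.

Full-scale range = 3.2 V.
Solving 6.02 N ≥ 89.2 − 1.76: N ≥ 14.525. Round up → N = 15.
LSB = 3.2 V ÷ 2^15 = 3.2/32768 V = 97.7 µV.

97.7 µV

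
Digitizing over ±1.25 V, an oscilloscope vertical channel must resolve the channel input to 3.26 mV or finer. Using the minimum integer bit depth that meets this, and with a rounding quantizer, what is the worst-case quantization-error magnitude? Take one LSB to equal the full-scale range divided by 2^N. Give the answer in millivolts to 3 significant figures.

Range = 1.25 − (-1.25) = 2.5 V.
Required number of levels: 2.5/3.26 mV = 766.87; smallest N with 2^N ≥ that is 10.
LSB = 2.5 V ÷ 2^10 = 2.5/1024 V = 2.4414 mV.
Half an LSB is 1.22 mV.

1.22 mV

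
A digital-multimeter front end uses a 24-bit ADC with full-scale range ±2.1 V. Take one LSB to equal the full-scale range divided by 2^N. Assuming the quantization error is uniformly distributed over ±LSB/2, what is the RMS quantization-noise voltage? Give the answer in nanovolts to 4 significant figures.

72.27 nV

Range = 2.1 − (-2.1) = 4.2 V.
Step size = 4.2/16777216 V = 250.340 nV.
For a uniform distribution on [−LSB/2, +LSB/2], V_rms = LSB/√12 = 250.340 nV/3.4641 = 72.27 nV.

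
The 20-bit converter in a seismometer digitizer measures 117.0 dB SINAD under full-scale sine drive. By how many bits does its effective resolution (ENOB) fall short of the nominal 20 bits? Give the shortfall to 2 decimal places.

0.86 bits

Effective bits = (117.0 − 1.76)/6.02 = 19.1429.
20 − 19.1429 = 0.86 bits below nominal.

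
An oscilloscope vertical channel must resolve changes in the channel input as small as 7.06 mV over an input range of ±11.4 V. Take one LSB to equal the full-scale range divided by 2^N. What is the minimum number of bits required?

Range = 11.4 − (-11.4) = 22.8 V.
22.8 V / 7.06 mV = 3229. Since 2^11 = 2048 and 2^12 = 4096, N = 12.

12 bits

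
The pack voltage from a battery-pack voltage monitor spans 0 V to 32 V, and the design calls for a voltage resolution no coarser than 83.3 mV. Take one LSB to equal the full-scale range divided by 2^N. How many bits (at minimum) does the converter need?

9 bits

Full-scale range = 32 V.
Levels needed ≥ 32/83.3 mV = 384.2. 2^9 = 512 suffices, so N_min = 9.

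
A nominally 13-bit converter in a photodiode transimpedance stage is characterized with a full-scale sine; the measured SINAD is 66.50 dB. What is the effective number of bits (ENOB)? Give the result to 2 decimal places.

(66.50 − 1.76) / 6.02 = 64.74/6.02 = 10.7542 effective bits.

10.75 bits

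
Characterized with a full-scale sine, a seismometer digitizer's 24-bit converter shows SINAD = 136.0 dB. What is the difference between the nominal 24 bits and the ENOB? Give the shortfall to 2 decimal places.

ENOB = (SINAD − 1.76)/6.02 = (136.0 − 1.76)/6.02 = 22.2990 bits.
Shortfall = 24 − 22.2990 = 1.7010 bits.

1.70 bits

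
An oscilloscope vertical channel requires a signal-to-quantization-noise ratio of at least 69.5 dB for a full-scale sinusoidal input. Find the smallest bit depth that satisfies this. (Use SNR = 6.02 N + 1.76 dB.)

Required N = ⌈(69.5 − 1.76)/6.02⌉ = ⌈11.252⌉ = 12.

12 bits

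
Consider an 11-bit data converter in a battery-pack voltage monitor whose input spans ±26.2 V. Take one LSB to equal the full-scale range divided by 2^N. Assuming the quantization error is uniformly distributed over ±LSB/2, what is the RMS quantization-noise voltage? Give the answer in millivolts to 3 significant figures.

7.39 mV

Full-scale range = 26.2 V − (-26.2 V) = 52.4 V.
One LSB is 52.4 V / 2048 = 25.586 mV.
σ_q = LSB/√12 = 25.586 mV/3.4641 = 7.39 mV.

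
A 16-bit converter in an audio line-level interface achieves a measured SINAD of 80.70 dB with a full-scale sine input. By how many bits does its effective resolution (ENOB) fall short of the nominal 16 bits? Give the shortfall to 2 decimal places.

2.89 bits

N_eff = (80.70 − 1.76)/6.02 = 13.1130 bits.
Lost resolution: 16 − 13.1130 = 2.8870 bits.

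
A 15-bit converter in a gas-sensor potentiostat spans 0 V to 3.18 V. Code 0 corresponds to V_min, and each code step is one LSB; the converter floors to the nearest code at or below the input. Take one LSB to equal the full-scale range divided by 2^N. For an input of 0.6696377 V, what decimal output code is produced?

6900

Span = 3.18 V. LSB = 3.18 V / 2^15 ≈ 97.05 µV.
V_in − V_min = 0.6696377 − (0) = 0.6696377 V.
Divide by LSB: 0.6696377 × 32768/3.18 = 6900.2164.
Truncating gives code 6900.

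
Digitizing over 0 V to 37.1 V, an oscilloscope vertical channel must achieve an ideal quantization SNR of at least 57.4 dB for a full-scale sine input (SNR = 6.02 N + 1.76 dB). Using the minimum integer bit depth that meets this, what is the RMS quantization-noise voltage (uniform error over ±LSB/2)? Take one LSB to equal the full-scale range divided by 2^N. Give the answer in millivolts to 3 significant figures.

Span = 37.1 V.
6.02 N + 1.76 ≥ 57.4 gives N ≥ 9.243, so the minimum integer is 10.
LSB = 37.1 V ÷ 2^10 = 37.1/1024 V = 36.230 mV.
σ_q = LSB/√12 = 36.230 mV/3.4641 = 10.5 mV.

10.5 mV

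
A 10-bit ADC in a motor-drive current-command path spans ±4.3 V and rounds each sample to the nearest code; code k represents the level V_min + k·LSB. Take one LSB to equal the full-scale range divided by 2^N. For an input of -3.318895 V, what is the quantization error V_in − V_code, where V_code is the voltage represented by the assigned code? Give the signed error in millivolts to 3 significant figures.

Range = 4.3 − (-4.3) = 8.6 V. LSB = 8.6 V / 2^10 ≈ 8.398 mV.
Position in LSBs: (-3.318895 − (-4.3)) × 1024/8.6 = 116.8199; rounding gives k = 117.
V_code = -4.3 + (117/1024) × 8.6 = -3.317382813 V.
Error = V_in − V_code = -3.318895 − (-3.317382813) = −1.51 mV.

−1.51 mV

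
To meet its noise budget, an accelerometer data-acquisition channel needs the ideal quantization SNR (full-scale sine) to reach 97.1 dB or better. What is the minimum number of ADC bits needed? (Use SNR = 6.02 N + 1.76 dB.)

16 bits

Required N = ⌈(97.1 − 1.76)/6.02⌉ = ⌈15.837⌉ = 16.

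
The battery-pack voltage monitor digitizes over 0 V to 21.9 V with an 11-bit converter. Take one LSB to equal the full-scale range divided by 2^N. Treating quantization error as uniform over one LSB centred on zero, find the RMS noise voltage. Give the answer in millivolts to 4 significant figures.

3.087 mV

V_FS = 21.9 V.
LSB = 21.9 V / 2^11 = 10.6934 mV.
σ_q = LSB/√12 = 10.6934 mV/3.4641 = 3.087 mV.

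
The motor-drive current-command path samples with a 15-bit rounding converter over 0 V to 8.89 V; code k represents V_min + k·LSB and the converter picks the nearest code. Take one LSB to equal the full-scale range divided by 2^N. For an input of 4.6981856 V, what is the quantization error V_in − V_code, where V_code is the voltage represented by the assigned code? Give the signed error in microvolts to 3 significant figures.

V_FS = 8.89 V. LSB = 8.89 V / 2^15 ≈ 271.3 µV.
Position in LSBs: (4.6981856 − (0)) × 32768/8.89 = 17317.2267; rounding gives k = 17317.
V_code = V_min + k × range/2^15 = 0 + 17317 × 8.89/32768 = 4.6981240845 V.
Error = V_in − V_code = 4.6981856 − (4.6981240845) = +61.5 µV.

+61.5 µV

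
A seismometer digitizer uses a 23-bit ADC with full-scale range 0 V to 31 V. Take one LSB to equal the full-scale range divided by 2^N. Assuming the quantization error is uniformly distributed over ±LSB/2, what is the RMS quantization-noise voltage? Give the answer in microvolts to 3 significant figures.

1.07 µV

Full-scale range = 31 V.
One LSB is 31 V / 8388608 = 3.6955 µV.
For a uniform distribution on [−LSB/2, +LSB/2], V_rms = LSB/√12 = 3.6955 µV/3.4641 = 1.07 µV.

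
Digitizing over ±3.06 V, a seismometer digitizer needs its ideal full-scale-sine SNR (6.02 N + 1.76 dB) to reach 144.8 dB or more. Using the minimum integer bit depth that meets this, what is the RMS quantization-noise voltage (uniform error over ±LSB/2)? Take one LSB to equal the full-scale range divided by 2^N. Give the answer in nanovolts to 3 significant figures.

Full-scale range = 3.06 V − (-3.06 V) = 6.12 V.
Solving 6.02 N ≥ 144.8 − 1.76: N ≥ 23.761. Round up → N = 24.
LSB = 6.12 V ÷ 2^24 = 6.12/16777216 V = 364.78 nV.
V_rms = LSB/√12 = 105 nV.

105 nV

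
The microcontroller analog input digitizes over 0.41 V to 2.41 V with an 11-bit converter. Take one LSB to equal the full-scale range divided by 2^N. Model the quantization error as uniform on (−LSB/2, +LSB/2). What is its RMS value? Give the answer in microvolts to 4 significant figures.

Full-scale range = 2.41 V − (0.41 V) = 2 V.
LSB = 2 V / 2^11 = 0.976563 mV.
For a uniform distribution on [−LSB/2, +LSB/2], V_rms = LSB/√12 = 0.976563 mV/3.4641 = 281.9 µV.

281.9 µV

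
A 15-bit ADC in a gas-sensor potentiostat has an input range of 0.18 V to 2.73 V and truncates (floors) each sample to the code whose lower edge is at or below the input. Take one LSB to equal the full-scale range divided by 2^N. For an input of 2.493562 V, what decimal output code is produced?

29729

Full-scale range = 2.73 V − (0.18 V) = 2.55 V. LSB = 2.55 V / 2^15 ≈ 77.82 µV.
V_in − V_min = 2.493562 − (0.18) = 2.313562 V.
Divide by LSB: 2.313562 × 32768/2.55 = 29729.7253.
Truncating gives code 29729.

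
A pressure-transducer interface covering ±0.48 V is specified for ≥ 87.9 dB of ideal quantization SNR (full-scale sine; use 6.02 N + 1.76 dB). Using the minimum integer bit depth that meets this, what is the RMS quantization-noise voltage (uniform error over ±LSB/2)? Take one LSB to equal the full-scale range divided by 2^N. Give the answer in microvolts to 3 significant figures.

The full-scale span is 0.48 − (-0.48) = 0.96 V.
Required N = ⌈(87.9 − 1.76)/6.02⌉ = ⌈14.309⌉ = 15.
Step size = 0.96/32768 V = 29.297 µV.
V_rms = LSB/√12 = 8.46 µV.

8.46 µV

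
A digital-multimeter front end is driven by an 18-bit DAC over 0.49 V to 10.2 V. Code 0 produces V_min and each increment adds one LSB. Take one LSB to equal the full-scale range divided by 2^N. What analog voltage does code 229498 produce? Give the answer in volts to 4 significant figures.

Full-scale range = 10.2 V − (0.49 V) = 9.71 V. LSB = 9.71 V / 2^18.
Output = V_min + (229498/262144) × range = 0.49 + 0.875465 × 9.71 V
      = 0.49 V + 8.50077 V = 8.99077 V.

8.991 V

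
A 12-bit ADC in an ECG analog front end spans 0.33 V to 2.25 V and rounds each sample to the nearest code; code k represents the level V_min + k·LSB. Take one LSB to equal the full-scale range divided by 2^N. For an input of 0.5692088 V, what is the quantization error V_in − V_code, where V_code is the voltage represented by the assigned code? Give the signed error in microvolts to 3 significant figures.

Range = 2.25 − (0.33) = 1.92 V. LSB = 1.92 V / 2^12 ≈ 468.8 µV.
(V_in − V_min)/LSB = (0.5692088 − (0.33)) × 4096/1.92 = 510.3121 → nearest code k = 510.
V_code = V_min + k × range/2^12 = 0.33 + 510 × 1.92/4096 = 0.5690625000 V.
e = 0.5692088 − (0.5690625000) = +146 µV.

+146 µV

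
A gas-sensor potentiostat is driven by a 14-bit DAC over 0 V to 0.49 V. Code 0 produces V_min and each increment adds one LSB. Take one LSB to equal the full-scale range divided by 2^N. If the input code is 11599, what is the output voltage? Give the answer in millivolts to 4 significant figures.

346.9 mV

Span = 0.49 V. LSB = 0.49 V / 2^14.
V_out = V_min + code × LSB = 0 V + 11599 × 0.49 V / 16384
      = 0 V + 0.346894 V = 0.346894 V.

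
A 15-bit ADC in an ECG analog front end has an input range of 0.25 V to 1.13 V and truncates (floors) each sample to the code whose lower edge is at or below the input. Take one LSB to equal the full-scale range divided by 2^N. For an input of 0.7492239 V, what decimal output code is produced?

Full-scale range = 1.13 V − (0.25 V) = 0.88 V. LSB = 0.88 V / 2^15 ≈ 26.86 µV.
(V_in − V_min) × 2^15/range = (0.7492239 − (0.25)) × 32768/0.88 = 18589.283.
Floor → code = 18589.

18589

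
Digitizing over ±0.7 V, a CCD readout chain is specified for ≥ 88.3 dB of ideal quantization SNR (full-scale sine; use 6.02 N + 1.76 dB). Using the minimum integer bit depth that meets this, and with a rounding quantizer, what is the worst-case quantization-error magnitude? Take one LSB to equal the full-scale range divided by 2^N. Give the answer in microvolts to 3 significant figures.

21.4 µV

Span: 0.7 V − (-0.7 V) = 1.4 V.
6.02 N + 1.76 ≥ 88.3 gives N ≥ 14.375, so the minimum integer is 15.
LSB = 1.4 V / 2^15 = 42.725 µV.
|e|_max = LSB/2 = 21.4 µV.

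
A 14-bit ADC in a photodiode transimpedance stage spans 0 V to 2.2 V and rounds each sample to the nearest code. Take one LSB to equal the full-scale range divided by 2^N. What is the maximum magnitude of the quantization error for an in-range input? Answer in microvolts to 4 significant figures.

67.14 µV

Span = 2.2 V.
One LSB is 2.2 V / 16384 = 134.277 µV.
A rounding quantizer has |error| ≤ LSB/2 = 67.14 µV.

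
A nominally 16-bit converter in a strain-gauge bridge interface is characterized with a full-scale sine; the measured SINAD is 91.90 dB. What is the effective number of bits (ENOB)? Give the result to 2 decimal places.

14.97 bits

ENOB = (91.90 − 1.76)/6.02 = 14.9734 bits.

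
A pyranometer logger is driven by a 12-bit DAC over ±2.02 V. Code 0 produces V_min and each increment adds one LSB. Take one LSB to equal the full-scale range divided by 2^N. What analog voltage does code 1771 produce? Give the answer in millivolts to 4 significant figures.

Range = 2.02 − (-2.02) = 4.04 V. LSB = 4.04 V / 2^12.
V_out = V_min + code × LSB = -2.02 V + 1771 × 4.04 V / 4096
      = -2.02 V + 1.74679 V = -0.273213 V.

-273.2 mV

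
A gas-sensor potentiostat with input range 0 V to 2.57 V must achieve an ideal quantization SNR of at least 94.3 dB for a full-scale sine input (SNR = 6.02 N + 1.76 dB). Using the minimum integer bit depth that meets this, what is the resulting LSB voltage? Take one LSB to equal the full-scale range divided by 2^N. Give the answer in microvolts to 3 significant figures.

Range is 2.57 V.
6.02 N + 1.76 ≥ 94.3 gives N ≥ 15.372, so the minimum integer is 16.
LSB = 2.57 V ÷ 2^16 = 2.57/65536 V = 39.2 µV.

39.2 µV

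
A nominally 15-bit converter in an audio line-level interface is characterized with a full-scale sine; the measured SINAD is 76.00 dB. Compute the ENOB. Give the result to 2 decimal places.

12.33 bits

(76.00 − 1.76) / 6.02 = 74.24/6.02 = 12.3322 effective bits.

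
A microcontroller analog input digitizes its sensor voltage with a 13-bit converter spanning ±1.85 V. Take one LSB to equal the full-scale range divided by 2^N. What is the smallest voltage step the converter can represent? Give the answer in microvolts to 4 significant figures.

Span: 1.85 V − (-1.85 V) = 3.7 V.
Number of codes = 2^13 = 8192.
Step size = 3.7/8192 V = 451.7 µV.

451.7 µV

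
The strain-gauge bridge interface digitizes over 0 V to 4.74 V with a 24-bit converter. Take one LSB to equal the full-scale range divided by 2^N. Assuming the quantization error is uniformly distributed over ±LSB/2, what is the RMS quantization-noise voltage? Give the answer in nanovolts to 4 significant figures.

Span = 4.74 V.
One LSB is 4.74 V / 16777216 = 282.526 nV.
V_rms = LSB/√12 = 282.526 nV / √12 = 81.56 nV.

81.56 nV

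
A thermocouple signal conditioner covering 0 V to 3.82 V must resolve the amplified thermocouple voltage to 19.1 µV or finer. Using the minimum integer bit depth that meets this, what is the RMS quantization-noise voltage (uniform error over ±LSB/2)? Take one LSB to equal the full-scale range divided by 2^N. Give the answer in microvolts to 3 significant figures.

Range is 3.82 V.
Required number of levels: 3.82/19.1 µV = 200000; smallest N with 2^N ≥ that is 18.
Step size = 3.82/262144 V = 14.572 µV.
V_rms = LSB/√12 = 4.21 µV.

4.21 µV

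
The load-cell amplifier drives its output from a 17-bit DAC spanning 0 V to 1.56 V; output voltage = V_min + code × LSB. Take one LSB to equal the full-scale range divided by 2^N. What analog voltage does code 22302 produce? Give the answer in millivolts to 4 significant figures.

265.4 mV

Span = 1.56 V. LSB = 1.56 V / 2^17.
V_out = 0 + 22302 × (1.56/131072) V
      = 0 V + 0.265435 V = 0.265435 V.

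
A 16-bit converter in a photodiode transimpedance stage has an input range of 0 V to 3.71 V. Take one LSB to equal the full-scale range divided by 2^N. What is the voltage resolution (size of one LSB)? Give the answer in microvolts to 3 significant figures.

Span = 3.71 V.
There are 2^16 = 65536 steps.
LSB = 3.71 V ÷ 2^16 = 3.71/65536 V = 56.6 µV.

56.6 µV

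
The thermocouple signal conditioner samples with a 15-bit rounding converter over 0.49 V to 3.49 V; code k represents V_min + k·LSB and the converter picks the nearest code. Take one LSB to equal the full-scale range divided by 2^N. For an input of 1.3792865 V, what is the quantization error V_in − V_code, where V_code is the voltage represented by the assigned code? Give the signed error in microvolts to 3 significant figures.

The full-scale span is 3.49 − (0.49) = 3 V. LSB = 3 V / 2^15 ≈ 91.55 µV.
(V_in − V_min)/LSB = (1.3792865 − (0.49)) × 32768/3 = 9713.3800 → nearest code k = 9713.
Reconstructed level: 0.49 + 9713 × 3/32768 V = 1.3792517090 V.
e = 1.3792865 − (1.3792517090) = +34.8 µV.

+34.8 µV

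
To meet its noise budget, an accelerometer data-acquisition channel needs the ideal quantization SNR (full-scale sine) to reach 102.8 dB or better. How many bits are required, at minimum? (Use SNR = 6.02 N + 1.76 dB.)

17 bits

6.02 N + 1.76 ≥ 102.8 gives N ≥ 16.784, so the minimum integer is 17.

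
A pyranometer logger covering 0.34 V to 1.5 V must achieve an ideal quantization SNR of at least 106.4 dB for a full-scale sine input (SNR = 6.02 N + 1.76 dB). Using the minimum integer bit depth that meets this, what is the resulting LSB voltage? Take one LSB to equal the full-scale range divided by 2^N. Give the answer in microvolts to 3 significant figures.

Span: 1.5 V − (0.34 V) = 1.16 V.
Solving 6.02 N ≥ 106.4 − 1.76: N ≥ 17.382. Round up → N = 18.
Step size = 1.16/262144 V = 4.43 µV.

4.43 µV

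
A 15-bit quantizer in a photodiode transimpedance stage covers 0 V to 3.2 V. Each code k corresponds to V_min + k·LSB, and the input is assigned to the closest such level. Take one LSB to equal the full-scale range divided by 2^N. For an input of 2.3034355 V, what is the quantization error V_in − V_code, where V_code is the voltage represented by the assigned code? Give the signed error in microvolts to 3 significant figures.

+17.5 µV

Span = 3.2 V. LSB = 3.2 V / 2^15 ≈ 97.66 µV.
(V_in − V_min)/LSB = (2.3034355 − (0)) × 32768/3.2 = 23587.1795 → nearest code k = 23587.
V_code = V_min + k × range/2^15 = 0 + 23587 × 3.2/32768 = 2.3034179688 V.
V_in − V_code = 2.3034355 − (2.3034179688) = +17.5 µV.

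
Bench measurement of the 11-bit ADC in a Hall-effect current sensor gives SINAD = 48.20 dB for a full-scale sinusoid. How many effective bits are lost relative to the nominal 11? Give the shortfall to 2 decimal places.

3.29 bits

Effective bits = (48.20 − 1.76)/6.02 = 7.7143.
Lost resolution: 11 − 7.7143 = 3.2857 bits.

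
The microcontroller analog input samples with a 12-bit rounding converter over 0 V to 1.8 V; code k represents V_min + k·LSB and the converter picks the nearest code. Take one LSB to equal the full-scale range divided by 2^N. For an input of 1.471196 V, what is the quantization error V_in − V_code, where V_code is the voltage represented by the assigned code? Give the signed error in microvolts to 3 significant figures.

−93.1 µV

Span = 1.8 V. LSB = 1.8 V / 2^12 ≈ 439.5 µV.
Position in LSBs: (1.471196 − (0)) × 4096/1.8 = 3347.7882; rounding gives k = 3348.
Reconstructed level: 0 + 3348 × 1.8/4096 V = 1.471289063 V.
Error = V_in − V_code = 1.471196 − (1.471289063) = −93.1 µV.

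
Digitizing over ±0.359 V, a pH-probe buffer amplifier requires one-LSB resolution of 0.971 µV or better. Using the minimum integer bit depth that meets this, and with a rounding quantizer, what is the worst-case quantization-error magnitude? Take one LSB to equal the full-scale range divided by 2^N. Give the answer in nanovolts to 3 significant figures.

342 nV

Span: 0.359 V − (-0.359 V) = 0.718 V.
Levels needed ≥ 0.718/0.971 µV = 739400. 2^20 = 1048576 suffices, so N_min = 20.
LSB = 0.718 V / 2^20 = 0.68474 µV.
Half an LSB is 342 nV.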